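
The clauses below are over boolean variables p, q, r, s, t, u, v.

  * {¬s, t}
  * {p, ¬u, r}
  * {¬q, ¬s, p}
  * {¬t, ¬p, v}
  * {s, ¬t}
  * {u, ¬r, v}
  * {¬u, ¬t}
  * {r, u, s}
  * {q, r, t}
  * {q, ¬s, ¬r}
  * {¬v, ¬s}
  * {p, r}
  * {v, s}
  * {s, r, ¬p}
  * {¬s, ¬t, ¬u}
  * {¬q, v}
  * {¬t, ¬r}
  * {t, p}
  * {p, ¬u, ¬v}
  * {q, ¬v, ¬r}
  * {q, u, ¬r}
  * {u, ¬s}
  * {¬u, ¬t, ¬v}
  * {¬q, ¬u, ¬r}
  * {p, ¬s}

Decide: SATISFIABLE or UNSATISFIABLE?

SATISFIABLE

Try p = True.
Branch on q: take q = True.
  then v is forced to True.
  then s is forced to False.
  then t is forced to False.
  then r is forced to True.
  then u is forced to False.
So p = 1  q = 1  r = 1  s = 0  t = 0  u = 0  v = 1 is a satisfying assignment.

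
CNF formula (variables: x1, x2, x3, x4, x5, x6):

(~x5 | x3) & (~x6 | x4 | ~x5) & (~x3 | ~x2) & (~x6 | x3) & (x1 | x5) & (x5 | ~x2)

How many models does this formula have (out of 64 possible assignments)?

12

Split on x5, then x3.
  x5=1, x3=1: x1 free; 3 ways for (x2,x4,x6) × 2^1 = 6.
  x5=1, x3=0: a clause becomes empty — 0.
  x5=0, x3=1: remaining (x1,x2,x4,x6) ∈ {(1,0,0,0); (1,0,0,1); (1,0,1,0); (1,0,1,1)} — 4.
  x5=0, x3=0: remaining (x1,x2,x4,x6) ∈ {(1,0,0,0); (1,0,1,0)} — 2.
Total: 6 + 0 + 4 + 2 = 12.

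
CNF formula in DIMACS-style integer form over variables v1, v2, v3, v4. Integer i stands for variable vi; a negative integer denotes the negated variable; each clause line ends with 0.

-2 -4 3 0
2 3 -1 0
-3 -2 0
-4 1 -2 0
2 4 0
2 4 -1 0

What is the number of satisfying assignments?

5

The models are:
  v1=0 v2=0 v3=0 v4=1
  v1=0 v2=0 v3=1 v4=1
  v1=0 v2=1 v3=0 v4=0
  v1=1 v2=0 v3=1 v4=1
  v1=1 v2=1 v3=0 v4=0
Count: 5.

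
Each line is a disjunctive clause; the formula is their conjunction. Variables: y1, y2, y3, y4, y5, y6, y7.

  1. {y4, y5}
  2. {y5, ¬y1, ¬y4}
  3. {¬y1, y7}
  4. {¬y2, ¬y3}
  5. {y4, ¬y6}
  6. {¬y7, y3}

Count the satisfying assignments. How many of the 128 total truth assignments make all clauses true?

23

Split on y4, then y1.
  y4=T, y1=T: remaining (y2,y3,y5,y6,y7) ∈ {(F,T,T,F,T); (F,T,T,T,T)} — 2.
  y4=T, y1=F: y5, y6 free; 4 ways for (y2,y3,y7) × 2^2 = 16.
  y4=F, y1=T: remaining (y2,y3,y5,y6,y7) ∈ {(F,T,T,F,T)} — 1.
  y4=F, y1=F: remaining (y2,y3,y5,y6,y7) ∈ {(F,F,T,F,F); (F,T,T,F,F); (F,T,T,F,T); (T,F,T,F,F)} — 4.
Total: 2 + 16 + 1 + 4 = 23.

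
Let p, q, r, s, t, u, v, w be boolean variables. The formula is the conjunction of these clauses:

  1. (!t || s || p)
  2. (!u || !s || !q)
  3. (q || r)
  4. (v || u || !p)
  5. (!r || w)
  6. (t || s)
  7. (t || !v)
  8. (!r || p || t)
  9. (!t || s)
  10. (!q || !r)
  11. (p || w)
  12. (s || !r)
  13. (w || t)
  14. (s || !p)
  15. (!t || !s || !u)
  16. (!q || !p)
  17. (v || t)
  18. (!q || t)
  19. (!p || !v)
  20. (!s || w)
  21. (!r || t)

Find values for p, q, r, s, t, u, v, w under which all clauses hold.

w occurs only positively in the remaining clauses — set w = True.
Set p = False and propagate.
Branch on q: take q = True.
  then r is forced to False.
  then t is forced to True.
  then s is forced to True.
  then u is forced to False.
v is now unconstrained; take v = True.
Every clause has at least one true literal under this assignment.

p=0  q=1  r=0  s=1  t=1  u=0  v=1  w=1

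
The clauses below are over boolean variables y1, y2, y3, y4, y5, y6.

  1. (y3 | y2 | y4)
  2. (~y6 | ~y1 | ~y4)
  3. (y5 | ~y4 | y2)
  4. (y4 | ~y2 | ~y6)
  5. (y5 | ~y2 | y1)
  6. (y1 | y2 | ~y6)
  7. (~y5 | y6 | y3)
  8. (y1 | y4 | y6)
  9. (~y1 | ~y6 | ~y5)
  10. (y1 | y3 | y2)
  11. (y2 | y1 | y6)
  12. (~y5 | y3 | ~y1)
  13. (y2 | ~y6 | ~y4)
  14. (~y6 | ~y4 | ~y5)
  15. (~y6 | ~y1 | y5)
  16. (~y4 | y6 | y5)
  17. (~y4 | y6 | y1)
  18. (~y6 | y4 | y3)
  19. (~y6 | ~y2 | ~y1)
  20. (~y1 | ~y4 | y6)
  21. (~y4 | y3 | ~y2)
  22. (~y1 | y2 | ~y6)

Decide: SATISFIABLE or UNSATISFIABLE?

SATISFIABLE

y3 occurs only positively in the remaining clauses — set y3 = True.
Branch on y1: take y1 = True.
The remaining clauses are satisfied by y2 = False, y4 = False, y5 = True, y6 = False.
Every clause has at least one true literal under this assignment.
So y1=True, y2=False, y3=True, y4=False, y5=True, y6=False is a satisfying assignment.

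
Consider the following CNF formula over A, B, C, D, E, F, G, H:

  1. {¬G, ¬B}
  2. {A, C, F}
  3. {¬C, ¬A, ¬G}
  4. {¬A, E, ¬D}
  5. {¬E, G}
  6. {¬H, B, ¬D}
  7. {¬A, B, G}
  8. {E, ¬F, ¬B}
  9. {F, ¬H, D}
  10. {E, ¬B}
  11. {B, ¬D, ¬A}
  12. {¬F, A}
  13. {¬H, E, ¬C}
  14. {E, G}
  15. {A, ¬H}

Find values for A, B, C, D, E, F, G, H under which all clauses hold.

H occurs only negated in the remaining clauses — set H = False.
Try A = False.
  then F is forced to False.
  then C is forced to True.
Set B = False and propagate.
Branch on E: take E = False.
  then G is forced to True.
D is now unconstrained; take D = False.
Every clause has at least one true literal under this assignment.

A = False  B = False  C = True  D = False  E = False  F = False  G = True  H = False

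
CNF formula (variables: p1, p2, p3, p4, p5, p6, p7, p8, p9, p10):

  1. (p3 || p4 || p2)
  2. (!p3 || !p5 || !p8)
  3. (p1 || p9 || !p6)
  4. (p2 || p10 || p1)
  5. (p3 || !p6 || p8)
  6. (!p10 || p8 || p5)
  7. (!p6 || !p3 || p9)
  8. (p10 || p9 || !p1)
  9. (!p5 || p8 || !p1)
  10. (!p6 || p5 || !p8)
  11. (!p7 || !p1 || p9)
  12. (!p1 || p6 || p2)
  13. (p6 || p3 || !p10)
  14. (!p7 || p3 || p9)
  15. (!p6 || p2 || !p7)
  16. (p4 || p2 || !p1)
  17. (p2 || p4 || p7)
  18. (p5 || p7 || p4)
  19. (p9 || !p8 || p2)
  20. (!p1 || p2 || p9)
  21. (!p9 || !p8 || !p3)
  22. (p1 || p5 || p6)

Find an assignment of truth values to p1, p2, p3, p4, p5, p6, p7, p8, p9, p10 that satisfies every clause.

p4 occurs only positively in the remaining clauses — set p4 = True.
Branch on p1: take p1 = True.
For the remaining variables, p2 = False, p3 = False, p5 = True, p6 = True, p7 = False, p8 = True, p9 = True, p10 = True works.

p1 = True, p2 = False, p3 = False, p4 = True, p5 = True, p6 = True, p7 = False, p8 = True, p9 = True, p10 = True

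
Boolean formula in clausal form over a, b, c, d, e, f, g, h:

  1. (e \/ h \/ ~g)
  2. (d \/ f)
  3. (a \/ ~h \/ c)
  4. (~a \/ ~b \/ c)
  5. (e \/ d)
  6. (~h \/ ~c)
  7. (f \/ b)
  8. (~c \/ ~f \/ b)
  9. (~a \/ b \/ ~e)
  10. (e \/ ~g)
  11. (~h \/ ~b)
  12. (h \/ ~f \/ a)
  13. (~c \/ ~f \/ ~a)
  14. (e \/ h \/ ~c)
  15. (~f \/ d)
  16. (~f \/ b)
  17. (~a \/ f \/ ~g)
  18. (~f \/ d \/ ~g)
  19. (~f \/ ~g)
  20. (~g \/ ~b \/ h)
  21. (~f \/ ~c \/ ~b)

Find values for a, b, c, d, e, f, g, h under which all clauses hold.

Pure literal: d appears only positively; assign d = True.
Pure literal: g appears only negated; assign g = False.
Try a = False.
Set b = True and propagate.
  then h is forced to False.
  then f is forced to False.
Branch on c: take c = False.
e is now unconstrained; take e = True.

a=False, b=True, c=False, d=True, e=True, f=False, g=False, h=False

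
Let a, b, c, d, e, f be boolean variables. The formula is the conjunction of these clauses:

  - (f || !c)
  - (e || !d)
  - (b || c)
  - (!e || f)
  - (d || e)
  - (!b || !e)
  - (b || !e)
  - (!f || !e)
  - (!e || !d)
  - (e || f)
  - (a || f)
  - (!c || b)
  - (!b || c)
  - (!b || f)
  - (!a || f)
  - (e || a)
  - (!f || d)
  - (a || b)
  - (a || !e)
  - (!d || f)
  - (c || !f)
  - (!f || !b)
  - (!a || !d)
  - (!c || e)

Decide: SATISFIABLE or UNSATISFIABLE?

UNSATISFIABLE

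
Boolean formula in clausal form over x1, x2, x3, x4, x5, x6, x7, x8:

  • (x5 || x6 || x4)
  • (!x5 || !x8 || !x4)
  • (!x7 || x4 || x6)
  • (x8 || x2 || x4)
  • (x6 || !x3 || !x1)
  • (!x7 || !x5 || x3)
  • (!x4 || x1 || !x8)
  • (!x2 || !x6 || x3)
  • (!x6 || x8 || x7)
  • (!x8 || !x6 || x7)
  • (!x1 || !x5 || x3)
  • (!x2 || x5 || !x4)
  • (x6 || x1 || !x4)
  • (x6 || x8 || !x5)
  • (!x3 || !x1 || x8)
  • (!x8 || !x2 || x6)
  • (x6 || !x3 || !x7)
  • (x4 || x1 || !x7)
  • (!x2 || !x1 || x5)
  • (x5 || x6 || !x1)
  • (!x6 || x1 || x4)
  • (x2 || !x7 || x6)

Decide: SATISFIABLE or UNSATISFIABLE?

SATISFIABLE

Set x1 = True and propagate.
Try x2 = False.
For the remaining variables, x3 = False, x4 = False, x5 = False, x6 = True, x7 = True, x8 = True works.
Every clause has at least one true literal under this assignment.
So x1 = T, x2 = F, x3 = F, x4 = F, x5 = F, x6 = T, x7 = T, x8 = T is a satisfying assignment.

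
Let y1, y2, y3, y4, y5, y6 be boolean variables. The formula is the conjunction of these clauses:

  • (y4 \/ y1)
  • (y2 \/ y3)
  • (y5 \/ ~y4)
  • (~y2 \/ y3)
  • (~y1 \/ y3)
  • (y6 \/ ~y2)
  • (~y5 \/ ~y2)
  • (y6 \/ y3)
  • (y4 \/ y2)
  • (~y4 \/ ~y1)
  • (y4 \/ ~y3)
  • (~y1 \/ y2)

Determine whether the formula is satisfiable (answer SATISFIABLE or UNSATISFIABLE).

SATISFIABLE

Set y1 = False and propagate.
  then y4 is forced to True.
  then y5 is forced to True.
  then y2 is forced to False.
  then y3 is forced to True.
y6 is now unconstrained; take y6 = False.
So y1=0, y2=0, y3=1, y4=1, y5=1, y6=0 is a satisfying assignment.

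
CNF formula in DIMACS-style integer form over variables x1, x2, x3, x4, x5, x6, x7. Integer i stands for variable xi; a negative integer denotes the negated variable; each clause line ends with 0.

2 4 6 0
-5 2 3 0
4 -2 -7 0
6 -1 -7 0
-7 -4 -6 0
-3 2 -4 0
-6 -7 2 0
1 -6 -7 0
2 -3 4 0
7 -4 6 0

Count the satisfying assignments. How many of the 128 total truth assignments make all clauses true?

Split on x2, then x4.
  x2=T, x4=T: x3, x5 free; 3 ways for (x1,x6,x7) × 2^2 = 12.
  x2=T, x4=F: forces x7=F; x1, x3, x5, x6 free → 2^4 = 16.
  x2=F, x4=T: remaining (x1,x3,x5,x6,x7) ∈ {(F,F,F,F,T); (F,F,F,T,F); (T,F,F,T,F)} — 3.
  x2=F, x4=F: remaining (x1,x3,x5,x6,x7) ∈ {(F,F,F,T,F); (T,F,F,T,F)} — 2.
Total: 12 + 16 + 3 + 2 = 33.

33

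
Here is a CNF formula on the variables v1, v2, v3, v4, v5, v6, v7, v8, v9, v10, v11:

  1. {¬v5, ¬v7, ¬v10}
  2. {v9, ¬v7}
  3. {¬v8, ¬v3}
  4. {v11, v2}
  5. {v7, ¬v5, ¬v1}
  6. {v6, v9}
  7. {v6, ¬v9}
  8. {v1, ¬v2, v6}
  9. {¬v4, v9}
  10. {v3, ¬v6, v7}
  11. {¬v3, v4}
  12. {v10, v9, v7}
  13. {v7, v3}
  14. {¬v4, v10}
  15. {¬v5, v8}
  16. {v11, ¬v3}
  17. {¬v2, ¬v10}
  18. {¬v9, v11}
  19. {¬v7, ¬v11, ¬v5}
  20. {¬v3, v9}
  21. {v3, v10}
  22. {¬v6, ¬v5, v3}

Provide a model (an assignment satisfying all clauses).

v1=T  v2=F  v3=F  v4=F  v5=F  v6=T  v7=T  v8=T  v9=T  v10=T  v11=T

Check each clause:
  1. {¬v5, ¬v10, ¬v7} — ¬v5 is true.
  2. {¬v7, v9} — v9 is true.
  3. {¬v8, ¬v3} — ¬v3 is true.
  4. {v11, v2} — v11 is true.
  5. {v7, ¬v5, ¬v1} — ¬v5 is true.
  6. {v9, v6} — v9 is true.
  7. {¬v9, v6} — v6 is true.
  8. {v6, v1, ¬v2} — v1 is true.
  9. {¬v4, v9} — v9 is true.
  10. {v3, ¬v6, v7} — v7 is true.
  11. {¬v3, v4} — ¬v3 is true.
  12. {v7, v9, v10} — v9 is true.
  13. {v3, v7} — v7 is true.
  14. {v10, ¬v4} — v10 is true.
  15. {v8, ¬v5} — v8 is true.
  16. {v11, ¬v3} — v11 is true.
  17. {¬v2, ¬v10} — ¬v2 is true.
  18. {¬v9, v11} — v11 is true.
  19. {¬v11, ¬v5, ¬v7} — ¬v5 is true.
  20. {v9, ¬v3} — v9 is true.
  21. {v10, v3} — v10 is true.
  22. {¬v5, v3, ¬v6} — ¬v5 is true.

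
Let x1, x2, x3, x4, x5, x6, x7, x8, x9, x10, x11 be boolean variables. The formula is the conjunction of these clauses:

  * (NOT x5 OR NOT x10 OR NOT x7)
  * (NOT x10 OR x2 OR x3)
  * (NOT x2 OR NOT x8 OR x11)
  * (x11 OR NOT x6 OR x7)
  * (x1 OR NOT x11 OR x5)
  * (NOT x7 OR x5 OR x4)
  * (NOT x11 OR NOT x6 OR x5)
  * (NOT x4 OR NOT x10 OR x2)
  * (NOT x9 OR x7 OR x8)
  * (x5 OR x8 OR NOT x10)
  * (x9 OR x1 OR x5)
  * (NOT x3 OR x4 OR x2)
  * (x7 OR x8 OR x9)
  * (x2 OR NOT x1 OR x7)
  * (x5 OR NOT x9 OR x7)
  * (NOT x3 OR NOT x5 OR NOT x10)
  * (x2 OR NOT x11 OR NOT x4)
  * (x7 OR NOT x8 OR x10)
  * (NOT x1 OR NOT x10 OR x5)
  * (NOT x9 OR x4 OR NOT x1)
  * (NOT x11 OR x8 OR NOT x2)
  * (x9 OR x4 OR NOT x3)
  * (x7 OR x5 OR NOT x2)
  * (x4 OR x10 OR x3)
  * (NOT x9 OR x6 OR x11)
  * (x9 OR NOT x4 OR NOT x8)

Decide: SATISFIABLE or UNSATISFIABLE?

SATISFIABLE

Branch on x1: take x1 = True.
Try x2 = False.
  then x7 is forced to True.
For the remaining variables, x3 = True, x4 = True, x5 = False, x6 = True, x8 = False, x9 = True, x10 = False, x11 = False works.
So x1 = True, x2 = False, x3 = True, x4 = True, x5 = False, x6 = True, x7 = True, x8 = False, x9 = True, x10 = False, x11 = False is a satisfying assignment.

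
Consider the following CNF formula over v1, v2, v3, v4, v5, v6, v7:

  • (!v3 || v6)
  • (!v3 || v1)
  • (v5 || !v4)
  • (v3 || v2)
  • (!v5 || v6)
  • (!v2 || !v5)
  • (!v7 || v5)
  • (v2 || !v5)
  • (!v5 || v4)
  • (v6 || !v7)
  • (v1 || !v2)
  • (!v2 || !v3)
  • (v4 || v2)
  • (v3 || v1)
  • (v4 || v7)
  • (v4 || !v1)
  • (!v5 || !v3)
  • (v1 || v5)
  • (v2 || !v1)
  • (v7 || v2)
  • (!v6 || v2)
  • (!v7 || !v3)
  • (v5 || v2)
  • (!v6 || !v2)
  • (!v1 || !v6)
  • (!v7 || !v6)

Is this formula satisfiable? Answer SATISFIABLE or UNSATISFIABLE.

v2 = True:
  propagation gives v5=False, v4=False, v7=False; an empty clause results — contradiction.
v2 = False:
  propagation gives v3=True, v6=True; an empty clause results — contradiction.
Every branch closes, so no satisfying assignment exists.

UNSATISFIABLE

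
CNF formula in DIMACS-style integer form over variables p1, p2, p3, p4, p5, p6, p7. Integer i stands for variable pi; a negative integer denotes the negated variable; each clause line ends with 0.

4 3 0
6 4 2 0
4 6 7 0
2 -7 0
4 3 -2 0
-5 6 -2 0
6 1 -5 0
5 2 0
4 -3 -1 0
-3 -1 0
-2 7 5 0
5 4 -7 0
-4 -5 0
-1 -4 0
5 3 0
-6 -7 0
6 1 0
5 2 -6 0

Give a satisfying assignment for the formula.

p1=False, p2=True, p3=True, p4=False, p5=True, p6=True, p7=False

Check each clause:
  1. (p3 OR p4) — p3 is true.
  2. (p6 OR p4 OR p2) — p2 is true.
  3. (p6 OR p7 OR p4) — p6 is true.
  4. (NOT p7 OR p2) — NOT p7 is true.
  5. (p4 OR NOT p2 OR p3) — p3 is true.
  6. (NOT p5 OR p6 OR NOT p2) — p6 is true.
  7. (p6 OR p1 OR NOT p5) — p6 is true.
  8. (p5 OR p2) — p2 is true.
  9. (NOT p3 OR p4 OR NOT p1) — NOT p1 is true.
  10. (NOT p3 OR NOT p1) — NOT p1 is true.
  11. (p7 OR NOT p2 OR p5) — p5 is true.
  12. (p5 OR NOT p7 OR p4) — NOT p7 is true.
  13. (NOT p5 OR NOT p4) — NOT p4 is true.
  14. (NOT p1 OR NOT p4) — NOT p4 is true.
  15. (p3 OR p5) — p3 is true.
  16. (NOT p7 OR NOT p6) — NOT p7 is true.
  17. (p1 OR p6) — p6 is true.
  18. (p2 OR NOT p6 OR p5) — p2 is true.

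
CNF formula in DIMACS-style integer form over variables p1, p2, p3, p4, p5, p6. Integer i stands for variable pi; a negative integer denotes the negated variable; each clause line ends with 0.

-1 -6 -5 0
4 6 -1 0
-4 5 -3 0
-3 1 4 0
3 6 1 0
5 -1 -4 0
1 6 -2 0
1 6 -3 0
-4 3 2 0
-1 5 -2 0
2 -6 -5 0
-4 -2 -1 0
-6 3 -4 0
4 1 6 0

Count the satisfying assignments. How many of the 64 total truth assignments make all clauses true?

Case analysis on p1 and p4:
  p1=1, p4=1: remaining (p2,p3,p5,p6) ∈ {(0,1,1,0)} — 1.
  p1=1, p4=0: remaining (p2,p3,p5,p6) ∈ {(0,0,0,1); (0,1,0,1)} — 2.
  p1=0, p4=1: remaining (p2,p3,p5,p6) ∈ {(1,1,1,1)} — 1.
  p1=0, p4=0: remaining (p2,p3,p5,p6) ∈ {(0,0,0,1); (1,0,0,1); (1,0,1,1)} — 3.
Total: 1 + 2 + 1 + 3 = 7.

7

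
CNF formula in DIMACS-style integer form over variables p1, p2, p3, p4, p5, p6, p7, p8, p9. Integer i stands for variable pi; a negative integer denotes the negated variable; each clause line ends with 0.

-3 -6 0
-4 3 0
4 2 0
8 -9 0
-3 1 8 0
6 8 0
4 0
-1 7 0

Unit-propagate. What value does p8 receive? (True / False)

True

Unit clause (p4) sets p4 = True.
(~p4 | p3) with p4 = True leaves only p3, so p3 = True.
In (~p3 | ~p6), ~p3 is now false; ~p6 must hold, so p6 = False.
From (p6 | p8) and p6 = False: p8 = True.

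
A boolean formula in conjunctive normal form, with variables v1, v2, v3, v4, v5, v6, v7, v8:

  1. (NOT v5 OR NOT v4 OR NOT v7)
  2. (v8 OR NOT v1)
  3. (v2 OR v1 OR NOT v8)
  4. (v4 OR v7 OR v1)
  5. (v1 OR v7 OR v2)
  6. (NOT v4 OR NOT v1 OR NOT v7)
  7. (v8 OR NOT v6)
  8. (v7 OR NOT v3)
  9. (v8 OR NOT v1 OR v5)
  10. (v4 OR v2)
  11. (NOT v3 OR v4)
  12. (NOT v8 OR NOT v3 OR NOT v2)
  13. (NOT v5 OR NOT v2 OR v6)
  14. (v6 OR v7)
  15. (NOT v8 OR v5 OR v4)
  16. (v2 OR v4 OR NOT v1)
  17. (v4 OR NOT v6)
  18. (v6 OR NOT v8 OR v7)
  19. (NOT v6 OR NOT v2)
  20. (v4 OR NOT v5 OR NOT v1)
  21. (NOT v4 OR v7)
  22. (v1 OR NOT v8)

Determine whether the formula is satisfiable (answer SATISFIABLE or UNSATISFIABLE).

SATISFIABLE

Pure literal: v3 appears only negated; assign v3 = False.
Set v1 = False and propagate.
  then v8 is forced to False.
  then v6 is forced to False.
  then v7 is forced to True.
Try v2 = False.
  then v4 is forced to True.
  then v5 is forced to False.
So v1 = F  v2 = F  v3 = F  v4 = T  v5 = F  v6 = F  v7 = T  v8 = F is a satisfying assignment.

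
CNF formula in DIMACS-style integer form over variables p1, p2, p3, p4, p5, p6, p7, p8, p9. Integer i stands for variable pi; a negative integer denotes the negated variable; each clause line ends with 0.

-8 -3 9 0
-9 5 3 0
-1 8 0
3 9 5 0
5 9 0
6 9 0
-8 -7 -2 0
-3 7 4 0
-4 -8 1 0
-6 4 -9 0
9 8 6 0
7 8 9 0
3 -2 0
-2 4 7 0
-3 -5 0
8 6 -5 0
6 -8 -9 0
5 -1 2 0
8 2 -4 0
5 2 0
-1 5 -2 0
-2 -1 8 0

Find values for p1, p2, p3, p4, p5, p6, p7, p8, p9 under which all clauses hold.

p1=T, p2=F, p3=F, p4=T, p5=T, p6=T, p7=T, p8=T, p9=T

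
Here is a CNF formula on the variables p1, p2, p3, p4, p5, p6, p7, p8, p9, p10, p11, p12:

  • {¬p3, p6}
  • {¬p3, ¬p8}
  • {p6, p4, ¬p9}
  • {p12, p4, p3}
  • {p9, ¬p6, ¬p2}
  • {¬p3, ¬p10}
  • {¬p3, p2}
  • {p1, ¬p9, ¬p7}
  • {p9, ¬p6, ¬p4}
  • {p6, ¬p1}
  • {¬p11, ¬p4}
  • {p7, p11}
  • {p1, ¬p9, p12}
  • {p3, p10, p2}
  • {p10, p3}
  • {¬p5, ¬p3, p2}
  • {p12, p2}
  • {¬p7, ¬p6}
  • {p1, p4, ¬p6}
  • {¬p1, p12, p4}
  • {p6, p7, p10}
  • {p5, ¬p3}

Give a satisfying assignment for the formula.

p1 = False  p2 = True  p3 = False  p4 = True  p5 = True  p6 = False  p7 = True  p8 = True  p9 = False  p10 = True  p11 = False  p12 = False

Try p1 = False.
For the remaining variables, p2 = True, p3 = False, p4 = True, p5 = True, p6 = False, p7 = True, p8 = True, p9 = False, p10 = True, p11 = False, p12 = False works.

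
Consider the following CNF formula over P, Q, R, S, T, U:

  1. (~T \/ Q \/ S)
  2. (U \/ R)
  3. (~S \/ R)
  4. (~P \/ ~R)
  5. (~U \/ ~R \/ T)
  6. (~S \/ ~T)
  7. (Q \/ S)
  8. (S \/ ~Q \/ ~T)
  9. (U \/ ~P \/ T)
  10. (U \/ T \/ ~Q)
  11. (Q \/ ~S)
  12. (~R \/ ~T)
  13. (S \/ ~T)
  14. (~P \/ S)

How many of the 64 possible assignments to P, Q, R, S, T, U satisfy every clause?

1

Satisfying assignments:
  P=0 Q=1 R=0 S=0 T=0 U=1
Count: 1.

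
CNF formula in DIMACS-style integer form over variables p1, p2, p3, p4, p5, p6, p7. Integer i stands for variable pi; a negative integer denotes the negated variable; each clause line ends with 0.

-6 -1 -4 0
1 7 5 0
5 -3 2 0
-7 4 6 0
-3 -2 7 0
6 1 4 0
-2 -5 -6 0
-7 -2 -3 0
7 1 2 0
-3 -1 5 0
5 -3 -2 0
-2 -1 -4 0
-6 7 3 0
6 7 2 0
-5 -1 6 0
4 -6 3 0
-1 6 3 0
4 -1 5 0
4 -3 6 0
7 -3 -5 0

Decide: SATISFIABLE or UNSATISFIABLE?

SATISFIABLE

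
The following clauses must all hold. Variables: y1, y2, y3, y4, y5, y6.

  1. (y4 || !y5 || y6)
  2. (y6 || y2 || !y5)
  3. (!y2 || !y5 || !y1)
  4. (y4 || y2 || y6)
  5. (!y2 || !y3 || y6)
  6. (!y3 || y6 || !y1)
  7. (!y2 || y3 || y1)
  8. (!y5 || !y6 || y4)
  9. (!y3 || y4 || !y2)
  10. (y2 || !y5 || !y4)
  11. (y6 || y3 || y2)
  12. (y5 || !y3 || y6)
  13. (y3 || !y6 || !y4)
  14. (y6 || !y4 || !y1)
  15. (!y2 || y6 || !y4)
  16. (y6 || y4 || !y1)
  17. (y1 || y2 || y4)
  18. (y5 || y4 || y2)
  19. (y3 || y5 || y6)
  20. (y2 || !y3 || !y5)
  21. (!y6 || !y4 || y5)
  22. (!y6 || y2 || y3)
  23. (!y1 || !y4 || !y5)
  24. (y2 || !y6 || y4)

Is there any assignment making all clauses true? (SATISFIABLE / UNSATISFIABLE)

SATISFIABLE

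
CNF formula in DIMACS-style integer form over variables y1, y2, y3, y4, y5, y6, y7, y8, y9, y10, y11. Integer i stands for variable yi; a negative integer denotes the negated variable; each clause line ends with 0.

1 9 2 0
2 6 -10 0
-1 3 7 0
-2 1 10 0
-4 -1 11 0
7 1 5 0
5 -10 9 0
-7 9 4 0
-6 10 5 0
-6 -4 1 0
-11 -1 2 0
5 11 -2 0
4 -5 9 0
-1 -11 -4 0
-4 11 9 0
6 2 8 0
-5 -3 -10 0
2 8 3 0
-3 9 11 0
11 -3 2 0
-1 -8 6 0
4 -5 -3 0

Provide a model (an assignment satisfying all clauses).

y1 = True  y2 = True  y3 = True  y4 = False  y5 = False  y6 = True  y7 = False  y8 = True  y9 = True  y10 = True  y11 = True

Pure literal: y9 appears only positively; assign y9 = True.
Branch on y1: take y1 = True.
For the remaining variables, y2 = True, y3 = True, y4 = False, y5 = False, y6 = True, y7 = False, y8 = True, y10 = True, y11 = True works.
Check each clause:
  1. {y1, y9, y2} — y1 is true.
  2. {¬y10, y2, y6} — y2 is true.
  3. {y3, y7, ¬y1} — y3 is true.
  4. {y10, ¬y2, y1} — y1 is true.
  5. {¬y4, y11, ¬y1} — y11 is true.
  6. {y1, y7, y5} — y1 is true.
  7. {¬y10, y5, y9} — y9 is true.
  8. {¬y7, y9, y4} — ¬y7 is true.
  9. {y10, ¬y6, y5} — y10 is true.
  10. {¬y4, ¬y6, y1} — y1 is true.
  11. {¬y1, ¬y11, y2} — y2 is true.
  12. {y5, y11, ¬y2} — y11 is true.
  13. {¬y5, y9, y4} — y9 is true.
  14. {¬y1, ¬y11, ¬y4} — ¬y4 is true.
  15. {¬y4, y9, y11} — y9 is true.
  16. {y8, y2, y6} — y8 is true.
  17. {¬y10, ¬y3, ¬y5} — ¬y5 is true.
  18. {y3, y2, y8} — y8 is true.
  19. {y11, y9, ¬y3} — y9 is true.
  20. {¬y3, y2, y11} — y2 is true.
  21. {¬y8, y6, ¬y1} — y6 is true.
  22. {¬y5, y4, ¬y3} — ¬y5 is true.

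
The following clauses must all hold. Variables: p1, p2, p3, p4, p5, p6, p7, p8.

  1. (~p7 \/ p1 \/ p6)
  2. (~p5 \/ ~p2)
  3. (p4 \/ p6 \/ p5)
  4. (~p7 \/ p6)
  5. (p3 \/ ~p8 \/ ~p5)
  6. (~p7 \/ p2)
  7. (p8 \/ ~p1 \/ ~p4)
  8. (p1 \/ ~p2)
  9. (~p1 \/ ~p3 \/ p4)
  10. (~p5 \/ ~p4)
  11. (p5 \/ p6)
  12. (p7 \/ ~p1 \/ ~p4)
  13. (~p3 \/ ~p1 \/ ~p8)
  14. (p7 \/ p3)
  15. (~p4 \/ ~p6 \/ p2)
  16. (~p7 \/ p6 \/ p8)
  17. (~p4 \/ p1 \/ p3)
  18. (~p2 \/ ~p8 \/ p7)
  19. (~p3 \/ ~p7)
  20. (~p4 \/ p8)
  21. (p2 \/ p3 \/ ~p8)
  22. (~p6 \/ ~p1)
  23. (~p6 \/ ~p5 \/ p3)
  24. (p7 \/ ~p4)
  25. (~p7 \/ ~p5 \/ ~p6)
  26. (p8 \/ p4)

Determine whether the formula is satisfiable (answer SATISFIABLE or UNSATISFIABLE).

Set p1 = False and propagate.
  then p2 is forced to False.
  then p7 is forced to False.
  then p3 is forced to True.
  then p4 is forced to False.
  then p8 is forced to True.
Try p5 = True.
p6 is now unconstrained; take p6 = False.
So p1=F, p2=F, p3=T, p4=F, p5=T, p6=F, p7=F, p8=T is a satisfying assignment.

SATISFIABLE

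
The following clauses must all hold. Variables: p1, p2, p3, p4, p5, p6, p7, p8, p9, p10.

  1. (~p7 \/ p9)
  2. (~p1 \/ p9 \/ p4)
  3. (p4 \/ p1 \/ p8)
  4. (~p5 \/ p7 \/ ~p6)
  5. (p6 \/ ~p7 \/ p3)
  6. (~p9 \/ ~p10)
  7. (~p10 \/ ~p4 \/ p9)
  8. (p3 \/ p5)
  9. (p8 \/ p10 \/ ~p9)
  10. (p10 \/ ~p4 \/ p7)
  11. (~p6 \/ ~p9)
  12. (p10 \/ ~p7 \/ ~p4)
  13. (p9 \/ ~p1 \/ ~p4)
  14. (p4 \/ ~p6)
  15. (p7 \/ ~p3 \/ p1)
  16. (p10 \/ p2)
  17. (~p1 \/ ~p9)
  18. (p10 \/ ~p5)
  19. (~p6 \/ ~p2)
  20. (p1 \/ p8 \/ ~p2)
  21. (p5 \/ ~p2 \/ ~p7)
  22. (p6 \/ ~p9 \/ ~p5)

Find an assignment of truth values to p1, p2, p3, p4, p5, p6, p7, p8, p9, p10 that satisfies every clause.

p1=False, p2=False, p3=False, p4=False, p5=True, p6=False, p7=False, p8=True, p9=False, p10=True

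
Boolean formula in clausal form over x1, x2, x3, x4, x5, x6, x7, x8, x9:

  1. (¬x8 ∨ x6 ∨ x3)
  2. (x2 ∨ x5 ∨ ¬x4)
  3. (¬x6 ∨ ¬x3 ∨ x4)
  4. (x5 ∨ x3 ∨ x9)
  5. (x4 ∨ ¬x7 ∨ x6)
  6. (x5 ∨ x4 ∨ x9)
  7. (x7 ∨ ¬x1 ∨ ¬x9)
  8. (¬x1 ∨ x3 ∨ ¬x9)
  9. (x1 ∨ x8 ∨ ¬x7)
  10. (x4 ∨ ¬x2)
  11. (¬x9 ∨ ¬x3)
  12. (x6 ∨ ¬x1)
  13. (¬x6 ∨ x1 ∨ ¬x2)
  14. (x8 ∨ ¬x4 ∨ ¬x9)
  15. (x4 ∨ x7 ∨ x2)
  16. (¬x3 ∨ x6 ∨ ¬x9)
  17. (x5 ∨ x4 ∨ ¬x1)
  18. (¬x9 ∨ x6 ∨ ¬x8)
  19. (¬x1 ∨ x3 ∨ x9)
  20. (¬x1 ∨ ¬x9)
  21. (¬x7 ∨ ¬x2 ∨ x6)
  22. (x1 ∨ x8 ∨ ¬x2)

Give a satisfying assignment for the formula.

x1=0, x2=0, x3=0, x4=0, x5=0, x6=1, x7=1, x8=1, x9=1

Set x1 = False and propagate.
Try x2 = False.
Branch on x3: take x3 = False.
The remaining clauses are satisfied by x4 = False, x5 = False, x6 = True, x7 = True, x8 = True, x9 = True.
Every clause has at least one true literal under this assignment.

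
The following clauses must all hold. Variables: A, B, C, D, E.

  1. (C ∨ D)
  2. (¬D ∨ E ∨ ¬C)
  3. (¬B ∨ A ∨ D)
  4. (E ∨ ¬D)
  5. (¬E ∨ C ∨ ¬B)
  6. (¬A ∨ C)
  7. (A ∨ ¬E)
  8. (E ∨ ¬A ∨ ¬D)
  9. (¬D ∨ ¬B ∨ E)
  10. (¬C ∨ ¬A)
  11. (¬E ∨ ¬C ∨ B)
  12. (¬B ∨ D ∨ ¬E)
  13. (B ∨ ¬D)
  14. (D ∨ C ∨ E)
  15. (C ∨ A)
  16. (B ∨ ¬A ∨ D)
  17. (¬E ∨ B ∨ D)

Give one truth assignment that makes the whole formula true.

Try A = False.
  then E is forced to False.
  then D is forced to False.
  then C is forced to True.
  then B is forced to False.
Every clause has at least one true literal under this assignment.
Check each clause:
  1. (C ∨ D) — C is true.
  2. (¬C ∨ ¬D ∨ E) — ¬D is true.
  3. (D ∨ A ∨ ¬B) — ¬B is true.
  4. (¬D ∨ E) — ¬D is true.
  5. (C ∨ ¬E ∨ ¬B) — C is true.
  6. (¬A ∨ C) — C is true.
  7. (A ∨ ¬E) — ¬E is true.
  8. (E ∨ ¬D ∨ ¬A) — ¬D is true.
  9. (¬D ∨ E ∨ ¬B) — ¬D is true.
  10. (¬A ∨ ¬C) — ¬A is true.
  11. (¬C ∨ B ∨ ¬E) — ¬E is true.
  12. (D ∨ ¬E ∨ ¬B) — ¬E is true.
  13. (¬D ∨ B) — ¬D is true.
  14. (E ∨ C ∨ D) — C is true.
  15. (C ∨ A) — C is true.
  16. (D ∨ ¬A ∨ B) — ¬A is true.
  17. (D ∨ ¬E ∨ B) — ¬E is true.

A = 0, B = 0, C = 1, D = 0, E = 0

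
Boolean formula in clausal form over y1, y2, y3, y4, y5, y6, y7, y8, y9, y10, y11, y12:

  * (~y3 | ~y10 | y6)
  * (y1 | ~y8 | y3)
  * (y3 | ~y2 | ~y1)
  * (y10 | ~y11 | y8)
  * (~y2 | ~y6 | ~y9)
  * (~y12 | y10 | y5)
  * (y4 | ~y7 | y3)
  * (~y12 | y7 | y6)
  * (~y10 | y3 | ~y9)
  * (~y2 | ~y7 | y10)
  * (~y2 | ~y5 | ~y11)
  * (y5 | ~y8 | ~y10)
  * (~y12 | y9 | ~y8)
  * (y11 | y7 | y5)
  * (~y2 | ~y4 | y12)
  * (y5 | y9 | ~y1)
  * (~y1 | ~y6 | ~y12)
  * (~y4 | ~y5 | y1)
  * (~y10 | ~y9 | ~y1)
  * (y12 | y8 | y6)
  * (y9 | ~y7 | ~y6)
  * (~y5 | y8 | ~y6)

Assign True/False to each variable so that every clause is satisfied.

Pure literal: y2 appears only negated; assign y2 = False.
Set y1 = False and propagate.
Branch on y3: take y3 = True.
For the remaining variables, y4 = False, y5 = False, y6 = True, y7 = True, y8 = True, y9 = True, y10 = False, y11 = True, y12 = False works.

y1=F, y2=F, y3=T, y4=F, y5=F, y6=T, y7=T, y8=T, y9=T, y10=F, y11=T, y12=F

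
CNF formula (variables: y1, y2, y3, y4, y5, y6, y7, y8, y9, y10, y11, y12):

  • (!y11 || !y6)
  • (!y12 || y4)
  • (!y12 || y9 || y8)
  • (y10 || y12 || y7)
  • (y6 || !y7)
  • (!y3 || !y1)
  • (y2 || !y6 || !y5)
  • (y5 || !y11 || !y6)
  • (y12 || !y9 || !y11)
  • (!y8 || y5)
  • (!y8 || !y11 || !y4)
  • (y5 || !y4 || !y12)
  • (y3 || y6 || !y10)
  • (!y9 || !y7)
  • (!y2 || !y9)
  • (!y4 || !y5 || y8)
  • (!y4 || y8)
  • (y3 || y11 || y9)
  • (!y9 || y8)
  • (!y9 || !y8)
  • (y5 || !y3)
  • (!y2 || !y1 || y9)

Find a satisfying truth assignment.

y1=F, y2=T, y3=T, y4=F, y5=T, y6=T, y7=T, y8=F, y9=F, y10=F, y11=F, y12=F

y1 occurs only negated in the remaining clauses — set y1 = False.
Branch on y2: take y2 = True.
  then y9 is forced to False.
Branch on y3: take y3 = True.
  then y5 is forced to True.
Branch on y4: take y4 = False.
  then y12 is forced to False.
For the remaining variables, y6 = True, y7 = True, y8 = False, y10 = False, y11 = False works.
Every clause has at least one true literal under this assignment.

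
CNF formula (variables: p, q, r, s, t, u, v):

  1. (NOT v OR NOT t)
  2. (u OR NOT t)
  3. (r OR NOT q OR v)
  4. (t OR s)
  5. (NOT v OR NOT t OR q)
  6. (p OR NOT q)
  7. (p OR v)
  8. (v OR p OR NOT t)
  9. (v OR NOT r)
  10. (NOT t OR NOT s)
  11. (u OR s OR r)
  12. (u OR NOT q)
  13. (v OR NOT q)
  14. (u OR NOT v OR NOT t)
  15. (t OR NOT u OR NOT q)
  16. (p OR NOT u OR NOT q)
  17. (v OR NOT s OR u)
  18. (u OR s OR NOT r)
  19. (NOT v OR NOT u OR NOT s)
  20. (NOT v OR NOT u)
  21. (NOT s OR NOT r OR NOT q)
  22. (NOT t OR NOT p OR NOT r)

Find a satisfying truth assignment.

Branch on p: take p = True.
Branch on q: take q = False.
For the remaining variables, r = False, s = True, t = False, u = True, v = False works.

p = T, q = F, r = F, s = T, t = F, u = T, v = F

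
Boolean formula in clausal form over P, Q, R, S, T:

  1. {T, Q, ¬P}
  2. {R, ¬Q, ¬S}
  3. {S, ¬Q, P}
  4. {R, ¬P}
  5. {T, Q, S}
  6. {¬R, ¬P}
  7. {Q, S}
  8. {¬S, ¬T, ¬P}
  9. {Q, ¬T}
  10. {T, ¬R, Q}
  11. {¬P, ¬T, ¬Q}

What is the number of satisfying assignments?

3

Satisfying assignments:
  P=0 Q=0 R=0 S=1 T=0
  P=0 Q=1 R=1 S=1 T=0
  P=0 Q=1 R=1 S=1 T=1
Count: 3.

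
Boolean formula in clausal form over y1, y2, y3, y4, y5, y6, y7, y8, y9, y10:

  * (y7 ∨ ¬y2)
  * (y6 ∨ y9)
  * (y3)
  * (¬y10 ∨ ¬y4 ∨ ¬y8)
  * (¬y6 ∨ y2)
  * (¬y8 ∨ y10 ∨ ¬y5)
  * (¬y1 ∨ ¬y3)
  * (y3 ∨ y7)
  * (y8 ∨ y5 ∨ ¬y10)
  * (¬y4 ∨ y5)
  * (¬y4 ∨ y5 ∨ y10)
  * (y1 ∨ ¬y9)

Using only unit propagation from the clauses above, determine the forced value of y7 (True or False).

True

(y3) is a unit clause: y3 = True.
(¬y3 ∨ ¬y1): since y3 = True, the clause reduces to (¬y1). y1 = False.
From (¬y9 ∨ y1) and y1 = False: y9 = False.
In (y9 ∨ y6), y9 is now false; y6 must hold, so y6 = True.
(¬y6 ∨ y2): since y6 = True, the clause reduces to (y2). y2 = True.
From (y7 ∨ ¬y2) and y2 = True: y7 = True.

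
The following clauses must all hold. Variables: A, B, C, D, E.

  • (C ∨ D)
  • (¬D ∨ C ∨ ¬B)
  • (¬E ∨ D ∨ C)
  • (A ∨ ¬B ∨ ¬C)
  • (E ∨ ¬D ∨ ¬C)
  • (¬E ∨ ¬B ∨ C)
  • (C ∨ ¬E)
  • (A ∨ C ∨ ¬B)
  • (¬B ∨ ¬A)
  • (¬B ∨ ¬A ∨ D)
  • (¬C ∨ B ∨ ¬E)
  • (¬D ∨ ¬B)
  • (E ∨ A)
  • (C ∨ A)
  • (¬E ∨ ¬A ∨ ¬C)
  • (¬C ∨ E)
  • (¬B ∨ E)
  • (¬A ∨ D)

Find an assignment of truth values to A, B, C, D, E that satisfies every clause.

A=1  B=0  C=0  D=1  E=0

Check each clause:
  1. (D ∨ C) — D is true.
  2. (¬B ∨ ¬D ∨ C) — ¬B is true.
  3. (¬E ∨ C ∨ D) — D is true.
  4. (A ∨ ¬C ∨ ¬B) — A is true.
  5. (E ∨ ¬C ∨ ¬D) — ¬C is true.
  6. (¬E ∨ ¬B ∨ C) — ¬B is true.
  7. (C ∨ ¬E) — ¬E is true.
  8. (A ∨ C ∨ ¬B) — A is true.
  9. (¬A ∨ ¬B) — ¬B is true.
  10. (¬A ∨ ¬B ∨ D) — D is true.
  11. (¬C ∨ B ∨ ¬E) — ¬E is true.
  12. (¬B ∨ ¬D) — ¬B is true.
  13. (A ∨ E) — A is true.
  14. (A ∨ C) — A is true.
  15. (¬A ∨ ¬C ∨ ¬E) — ¬E is true.
  16. (¬C ∨ E) — ¬C is true.
  17. (E ∨ ¬B) — ¬B is true.
  18. (D ∨ ¬A) — D is true.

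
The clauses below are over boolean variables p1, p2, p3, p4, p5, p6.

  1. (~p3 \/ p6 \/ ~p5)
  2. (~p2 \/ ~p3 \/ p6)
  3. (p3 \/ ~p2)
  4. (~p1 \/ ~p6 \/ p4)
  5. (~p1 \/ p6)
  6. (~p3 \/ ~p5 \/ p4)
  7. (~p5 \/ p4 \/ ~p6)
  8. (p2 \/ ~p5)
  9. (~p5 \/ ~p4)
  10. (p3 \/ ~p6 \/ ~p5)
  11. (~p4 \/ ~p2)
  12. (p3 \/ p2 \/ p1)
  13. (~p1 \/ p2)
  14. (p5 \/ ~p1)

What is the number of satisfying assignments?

The models are:
  p1=0 p2=0 p3=1 p4=0 p5=0 p6=0
  p1=0 p2=0 p3=1 p4=0 p5=0 p6=1
  p1=0 p2=0 p3=1 p4=1 p5=0 p6=0
  p1=0 p2=0 p3=1 p4=1 p5=0 p6=1
  p1=0 p2=1 p3=1 p4=0 p5=0 p6=1
Count: 5.

5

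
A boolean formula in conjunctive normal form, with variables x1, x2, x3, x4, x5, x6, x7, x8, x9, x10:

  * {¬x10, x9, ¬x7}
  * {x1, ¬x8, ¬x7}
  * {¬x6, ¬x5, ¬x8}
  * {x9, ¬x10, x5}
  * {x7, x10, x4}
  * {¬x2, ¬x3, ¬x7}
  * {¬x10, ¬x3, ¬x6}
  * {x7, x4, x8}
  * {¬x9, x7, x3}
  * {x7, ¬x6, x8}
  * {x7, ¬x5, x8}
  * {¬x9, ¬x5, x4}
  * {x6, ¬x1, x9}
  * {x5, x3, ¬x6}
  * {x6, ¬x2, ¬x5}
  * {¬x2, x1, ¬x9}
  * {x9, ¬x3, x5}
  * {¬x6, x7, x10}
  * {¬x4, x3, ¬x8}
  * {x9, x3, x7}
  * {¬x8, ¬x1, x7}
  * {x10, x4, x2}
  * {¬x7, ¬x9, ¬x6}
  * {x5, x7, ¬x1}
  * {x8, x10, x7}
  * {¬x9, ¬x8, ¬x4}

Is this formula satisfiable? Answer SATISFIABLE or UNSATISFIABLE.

SATISFIABLE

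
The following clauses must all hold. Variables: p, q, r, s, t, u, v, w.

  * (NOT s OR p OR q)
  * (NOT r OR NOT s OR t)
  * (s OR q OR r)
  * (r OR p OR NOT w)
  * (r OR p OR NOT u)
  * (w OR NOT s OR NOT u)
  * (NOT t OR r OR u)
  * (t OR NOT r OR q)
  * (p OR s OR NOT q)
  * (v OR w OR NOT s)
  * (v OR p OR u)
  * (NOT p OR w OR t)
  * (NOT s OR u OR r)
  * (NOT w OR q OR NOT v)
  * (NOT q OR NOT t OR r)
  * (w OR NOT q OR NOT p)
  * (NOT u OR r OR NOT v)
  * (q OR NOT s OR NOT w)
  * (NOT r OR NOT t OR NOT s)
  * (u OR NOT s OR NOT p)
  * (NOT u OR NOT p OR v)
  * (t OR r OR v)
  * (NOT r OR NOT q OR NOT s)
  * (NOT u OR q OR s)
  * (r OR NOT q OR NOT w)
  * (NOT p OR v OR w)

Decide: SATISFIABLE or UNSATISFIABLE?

Branch on p: take p = True.
Branch on q: take q = True.
  then w is forced to True.
  then r is forced to True.
  then s is forced to False.
Try u = False.
t, v are now unconstrained; take t = True, v = False.
So p=True  q=True  r=True  s=False  t=True  u=False  v=False  w=True is a satisfying assignment.

SATISFIABLE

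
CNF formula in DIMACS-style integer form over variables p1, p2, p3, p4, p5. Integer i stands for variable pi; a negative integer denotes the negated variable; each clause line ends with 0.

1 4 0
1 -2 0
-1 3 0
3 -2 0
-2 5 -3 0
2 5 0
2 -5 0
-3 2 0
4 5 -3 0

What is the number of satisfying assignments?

2

The models are:
  p1=T p2=T p3=T p4=F p5=T
  p1=T p2=T p3=T p4=T p5=T
That's 2 in total.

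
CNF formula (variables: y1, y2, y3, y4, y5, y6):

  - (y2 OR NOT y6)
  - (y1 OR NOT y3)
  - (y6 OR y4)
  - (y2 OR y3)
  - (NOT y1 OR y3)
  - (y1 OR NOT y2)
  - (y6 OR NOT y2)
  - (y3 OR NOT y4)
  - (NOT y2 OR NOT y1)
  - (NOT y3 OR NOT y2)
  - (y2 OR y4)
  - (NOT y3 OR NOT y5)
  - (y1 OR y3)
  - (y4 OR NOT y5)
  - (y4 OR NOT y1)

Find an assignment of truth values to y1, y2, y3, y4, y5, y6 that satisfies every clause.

y1 = 1, y2 = 0, y3 = 1, y4 = 1, y5 = 0, y6 = 0

Check each clause:
  1. (y2 OR NOT y6) — NOT y6 is true.
  2. (NOT y3 OR y1) — y1 is true.
  3. (y6 OR y4) — y4 is true.
  4. (y3 OR y2) — y3 is true.
  5. (NOT y1 OR y3) — y3 is true.
  6. (y1 OR NOT y2) — y1 is true.
  7. (NOT y2 OR y6) — NOT y2 is true.
  8. (y3 OR NOT y4) — y3 is true.
  9. (NOT y1 OR NOT y2) — NOT y2 is true.
  10. (NOT y2 OR NOT y3) — NOT y2 is true.
  11. (y2 OR y4) — y4 is true.
  12. (NOT y5 OR NOT y3) — NOT y5 is true.
  13. (y3 OR y1) — y1 is true.
  14. (NOT y5 OR y4) — NOT y5 is true.
  15. (NOT y1 OR y4) — y4 is true.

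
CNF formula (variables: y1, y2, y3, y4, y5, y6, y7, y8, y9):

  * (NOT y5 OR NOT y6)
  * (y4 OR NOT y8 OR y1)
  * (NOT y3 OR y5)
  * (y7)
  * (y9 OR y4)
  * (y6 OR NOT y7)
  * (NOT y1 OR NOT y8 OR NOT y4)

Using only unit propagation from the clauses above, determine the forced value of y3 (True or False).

False

Unit clause (y7) sets y7 = True.
(NOT y7 OR y6) with y7 = True leaves only y6, so y6 = True.
In (NOT y5 OR NOT y6), NOT y6 is now false; NOT y5 must hold, so y5 = False.
(y5 OR NOT y3) with y5 = False leaves only NOT y3, so y3 = False.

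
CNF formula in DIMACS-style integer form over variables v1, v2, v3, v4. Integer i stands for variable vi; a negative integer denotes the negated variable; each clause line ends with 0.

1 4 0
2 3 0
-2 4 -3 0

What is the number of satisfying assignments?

8

The models are:
  v1=0 v2=0 v3=1 v4=1
  v1=0 v2=1 v3=0 v4=1
  v1=0 v2=1 v3=1 v4=1
  v1=1 v2=0 v3=1 v4=0
  v1=1 v2=0 v3=1 v4=1
  v1=1 v2=1 v3=0 v4=0
  v1=1 v2=1 v3=0 v4=1
  v1=1 v2=1 v3=1 v4=1
Count: 8.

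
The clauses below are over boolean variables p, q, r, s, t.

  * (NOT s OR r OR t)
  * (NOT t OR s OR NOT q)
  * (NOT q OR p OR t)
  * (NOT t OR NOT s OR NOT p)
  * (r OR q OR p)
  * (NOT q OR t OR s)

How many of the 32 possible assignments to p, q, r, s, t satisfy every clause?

12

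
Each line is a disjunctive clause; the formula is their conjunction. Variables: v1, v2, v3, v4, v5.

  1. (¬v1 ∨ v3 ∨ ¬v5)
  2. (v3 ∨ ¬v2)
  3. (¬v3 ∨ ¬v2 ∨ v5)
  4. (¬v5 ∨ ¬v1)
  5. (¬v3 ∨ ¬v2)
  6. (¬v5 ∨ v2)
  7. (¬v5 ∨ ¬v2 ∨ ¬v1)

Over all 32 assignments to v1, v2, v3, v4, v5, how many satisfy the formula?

Split on v2, then v5.
  v2=1, v5=1: a clause becomes empty — 0.
  v2=1, v5=0: a clause becomes empty — 0.
  v2=0, v5=1: a clause becomes empty — 0.
  v2=0, v5=0: v1, v3, v4 free → 2^3 = 8.
Total: 0 + 0 + 0 + 8 = 8.

8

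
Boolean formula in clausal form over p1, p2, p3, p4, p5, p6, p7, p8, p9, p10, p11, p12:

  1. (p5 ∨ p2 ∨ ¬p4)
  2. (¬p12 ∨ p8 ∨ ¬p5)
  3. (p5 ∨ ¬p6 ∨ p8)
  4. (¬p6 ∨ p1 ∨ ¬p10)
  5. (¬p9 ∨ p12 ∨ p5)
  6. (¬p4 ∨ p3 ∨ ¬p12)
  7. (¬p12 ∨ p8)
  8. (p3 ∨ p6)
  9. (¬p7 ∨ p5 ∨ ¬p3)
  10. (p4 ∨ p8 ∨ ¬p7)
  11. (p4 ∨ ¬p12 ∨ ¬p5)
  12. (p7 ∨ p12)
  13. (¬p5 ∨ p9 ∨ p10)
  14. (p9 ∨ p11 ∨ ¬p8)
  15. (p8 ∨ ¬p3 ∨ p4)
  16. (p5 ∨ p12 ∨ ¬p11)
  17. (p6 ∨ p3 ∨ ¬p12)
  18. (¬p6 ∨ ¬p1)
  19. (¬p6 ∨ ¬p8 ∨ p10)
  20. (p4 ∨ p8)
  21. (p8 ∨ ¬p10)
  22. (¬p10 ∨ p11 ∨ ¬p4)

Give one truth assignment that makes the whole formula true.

p1=T  p2=F  p3=T  p4=T  p5=T  p6=F  p7=F  p8=T  p9=F  p10=T  p11=T  p12=T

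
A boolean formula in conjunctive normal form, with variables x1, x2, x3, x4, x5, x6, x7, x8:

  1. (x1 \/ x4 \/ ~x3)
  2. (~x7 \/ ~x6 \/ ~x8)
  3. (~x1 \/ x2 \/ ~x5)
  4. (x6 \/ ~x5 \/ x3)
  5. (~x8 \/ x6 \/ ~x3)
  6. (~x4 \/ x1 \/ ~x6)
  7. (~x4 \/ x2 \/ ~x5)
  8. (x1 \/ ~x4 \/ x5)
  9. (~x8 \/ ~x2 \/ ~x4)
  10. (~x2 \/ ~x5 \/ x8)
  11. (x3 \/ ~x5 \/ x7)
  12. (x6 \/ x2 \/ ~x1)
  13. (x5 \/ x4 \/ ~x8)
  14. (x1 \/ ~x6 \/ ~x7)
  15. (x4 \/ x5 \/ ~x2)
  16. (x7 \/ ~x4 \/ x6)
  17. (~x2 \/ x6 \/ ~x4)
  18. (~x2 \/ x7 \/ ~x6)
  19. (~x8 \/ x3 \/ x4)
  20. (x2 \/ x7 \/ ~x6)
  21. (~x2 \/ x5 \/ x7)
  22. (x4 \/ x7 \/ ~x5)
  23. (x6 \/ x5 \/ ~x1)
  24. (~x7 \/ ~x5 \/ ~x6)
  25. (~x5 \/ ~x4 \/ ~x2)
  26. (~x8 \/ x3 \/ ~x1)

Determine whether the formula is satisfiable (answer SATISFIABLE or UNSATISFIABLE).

Try x1 = True.
The remaining clauses are satisfied by x2 = False, x3 = True, x4 = True, x5 = False, x6 = True, x7 = True, x8 = False.
So x1=True, x2=False, x3=True, x4=True, x5=False, x6=True, x7=True, x8=False is a satisfying assignment.

SATISFIABLE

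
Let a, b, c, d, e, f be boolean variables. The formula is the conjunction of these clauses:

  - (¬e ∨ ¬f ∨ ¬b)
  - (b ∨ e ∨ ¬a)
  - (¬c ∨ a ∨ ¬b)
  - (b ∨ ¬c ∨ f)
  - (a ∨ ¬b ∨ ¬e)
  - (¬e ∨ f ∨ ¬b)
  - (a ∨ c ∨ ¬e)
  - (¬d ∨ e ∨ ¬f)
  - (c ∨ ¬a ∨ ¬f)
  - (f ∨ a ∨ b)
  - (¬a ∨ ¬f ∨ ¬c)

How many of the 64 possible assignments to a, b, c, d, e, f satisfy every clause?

Case analysis on a and b:
  a=1, b=1: remaining (c,d,e,f) ∈ {(0,0,0,0); (0,1,0,0); (1,0,0,0); (1,1,0,0)} — 4.
  a=1, b=0: remaining (c,d,e,f) ∈ {(0,0,1,0); (0,1,1,0)} — 2.
  a=0, b=1: remaining (c,d,e,f) ∈ {(0,0,0,0); (0,0,0,1); (0,1,0,0)} — 3.
  a=0, b=0: remaining (c,d,e,f) ∈ {(0,0,0,1); (1,0,0,1); (1,0,1,1); (1,1,1,1)} — 4.
Total: 4 + 2 + 3 + 4 = 13.

13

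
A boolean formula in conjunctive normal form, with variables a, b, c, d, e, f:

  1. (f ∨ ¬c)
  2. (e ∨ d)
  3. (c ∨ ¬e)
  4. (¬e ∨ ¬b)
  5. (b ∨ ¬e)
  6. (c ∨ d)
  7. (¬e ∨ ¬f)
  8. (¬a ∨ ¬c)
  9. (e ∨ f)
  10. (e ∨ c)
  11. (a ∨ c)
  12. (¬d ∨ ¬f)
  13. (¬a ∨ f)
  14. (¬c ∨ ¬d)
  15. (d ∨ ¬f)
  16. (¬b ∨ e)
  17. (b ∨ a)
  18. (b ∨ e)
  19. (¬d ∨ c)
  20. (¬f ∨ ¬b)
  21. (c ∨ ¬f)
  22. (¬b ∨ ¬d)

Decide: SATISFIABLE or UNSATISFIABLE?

UNSATISFIABLE

c = True:
  propagation gives f=True, e=False, d=True; an empty clause results — contradiction.
c = False:
  propagation gives e=False; an empty clause results — contradiction.
Every branch closes, so no satisfying assignment exists.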